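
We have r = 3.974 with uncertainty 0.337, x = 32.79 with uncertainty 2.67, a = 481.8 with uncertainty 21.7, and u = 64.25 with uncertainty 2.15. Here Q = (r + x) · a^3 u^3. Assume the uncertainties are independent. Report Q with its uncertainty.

(1.091 ± 0.200) × 10^15

Let w = r + x = 36.76. δw = √(δr² + δx²) = √(0.114 + 7.13) = 2.69, so δw/w = 0.0732.
Q is then a monomial in w, a, u:
δQ/Q = √((δw/w)² + (3·δa/a)² + (3·δu/u)²) = √(0.00536 + 0.0183 + 0.0101) = 0.184
Q = 1.091e+15, so δQ = 0.184 × 1.091e+15 = 2e+14.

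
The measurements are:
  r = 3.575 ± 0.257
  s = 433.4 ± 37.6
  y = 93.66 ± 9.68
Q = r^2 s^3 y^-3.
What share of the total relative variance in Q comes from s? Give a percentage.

(δQ/Q)² = (2·δr/r)² + (3·δs/s)² + (-3·δy/y)²
  r term: (2×0.0719)² = 0.0207
  s term: (3×0.0868)² = 0.0677
  y term: (-3×0.103)² = 0.0961
Total = 0.185. Share from s = 0.0677/0.185 = 0.367.

36.7%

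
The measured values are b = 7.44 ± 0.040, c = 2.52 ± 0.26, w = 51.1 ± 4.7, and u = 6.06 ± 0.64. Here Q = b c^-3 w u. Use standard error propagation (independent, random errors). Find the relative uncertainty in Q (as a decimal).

Relative error in a monomial: (δQ/Q)² = Σ (nᵢ · δxᵢ/xᵢ)².
  (1·δb/b)² = (1×0.00538)² = 2.89e-05;  (-3·δc/c)² = (-3×0.103)² = 0.0958;  (1·δw/w)² = (1×0.0920)² = 0.00846;  (1·δu/u)² = (1×0.106)² = 0.0112
δQ/Q = √(0.115) = 0.340

0.340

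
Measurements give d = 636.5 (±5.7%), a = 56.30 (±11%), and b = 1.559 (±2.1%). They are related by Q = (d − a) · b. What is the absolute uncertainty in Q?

Let u = d − a = 580.2. δu = √(δd² + δa²) = √(1320 + 38.4) = 36.8, so δu/u = 0.0634.
Q is then a monomial in u, b:
δQ/Q = √((δu/u)² + (1·δb/b)²) = √(0.00402 + 0.000441) = 0.0668
Q = 904.5, so δQ = 0.0668 × 904.5 = 60.4.

60.4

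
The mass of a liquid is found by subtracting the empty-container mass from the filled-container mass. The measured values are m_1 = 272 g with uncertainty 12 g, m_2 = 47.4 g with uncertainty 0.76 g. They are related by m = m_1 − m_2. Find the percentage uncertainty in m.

5.35%

For a sum/difference, combine absolute errors in quadrature:
  (δm_1)² = 144;  (δm_2)² = 0.578
δm = √(145) = 12.0 g
m = 225 g, so δm/m = 12.0/225 = 0.0535.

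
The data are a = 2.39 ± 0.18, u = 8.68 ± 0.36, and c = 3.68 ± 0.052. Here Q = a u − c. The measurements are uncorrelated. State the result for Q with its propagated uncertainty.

Let p = a·u = 20.7. δp/p = √((1·δa/a)² + (1·δu/u)²) = √(0.00567 + 0.00172) = 0.0860, so δp = 1.78.
Q = p − c: δQ = √(δp² + δc²) = √(3.18 + 0.00270) = 1.78
Q = 17.1.

17.1 ± 1.78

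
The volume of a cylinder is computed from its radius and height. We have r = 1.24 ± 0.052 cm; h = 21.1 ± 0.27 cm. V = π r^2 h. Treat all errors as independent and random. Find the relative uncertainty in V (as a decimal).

0.0848

For a monomial V ∝ r^2, h, fractional errors add in quadrature:
  (2·δr/r)² = (2×0.0419)² = 0.00703;  (1·δh/h)² = (1×0.0128)² = 0.000164
δV/V = √(0.00720) = 0.0848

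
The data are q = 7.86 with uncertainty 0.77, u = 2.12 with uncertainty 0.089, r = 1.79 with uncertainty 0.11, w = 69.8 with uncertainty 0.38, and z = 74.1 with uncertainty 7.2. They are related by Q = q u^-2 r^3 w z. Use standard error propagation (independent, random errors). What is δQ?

12700

Each factor contributes (exponent × relative error)² to (δQ/Q)²:
  (1·δq/q)² = (1×0.0980)² = 0.00960;  (-2·δu/u)² = (-2×0.0420)² = 0.00705;  (3·δr/r)² = (3×0.0615)² = 0.0340;  (1·δw/w)² = (1×0.00544)² = 2.96e-05;  (1·δz/z)² = (1×0.0972)² = 0.00944
δQ/Q = √(0.0601) = 0.245
Q = 51900, so δQ = 0.245 × 51900 = 12700.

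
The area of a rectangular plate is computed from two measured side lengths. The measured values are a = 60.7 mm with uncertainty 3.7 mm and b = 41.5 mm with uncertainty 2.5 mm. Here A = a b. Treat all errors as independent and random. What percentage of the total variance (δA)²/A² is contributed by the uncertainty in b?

(δA/A)² = (1·δa/a)² + (1·δb/b)²
  a term: (1×0.0610)² = 0.00372
  b term: (1×0.0602)² = 0.00363
Total = 0.00734. Share from b = 0.00363/0.00734 = 0.494.

49.4%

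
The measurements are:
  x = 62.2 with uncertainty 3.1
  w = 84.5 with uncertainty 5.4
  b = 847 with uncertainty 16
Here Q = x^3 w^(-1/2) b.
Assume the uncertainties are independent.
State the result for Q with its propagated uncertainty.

For a monomial Q ∝ x^3, w^(-1/2), b, fractional errors add in quadrature:
  (3·δx/x)² = (3×0.0498)² = 0.0224;  (−½·δw/w)² = (-0.5×0.0639)² = 0.00102;  (1·δb/b)² = (1×0.0189)² = 0.000357
δQ/Q = √(0.0237) = 0.154
Q = 2.22e+07, so δQ = 0.154 × 2.22e+07 = 3.42e+06.

(2.22 ± 0.342) × 10^7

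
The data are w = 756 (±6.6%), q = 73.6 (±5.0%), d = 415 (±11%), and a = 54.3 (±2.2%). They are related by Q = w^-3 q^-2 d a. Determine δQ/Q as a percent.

For a monomial Q ∝ w^-3, q^-2, d, a, fractional errors add in quadrature:
  (-3·δw/w)² = (-3×0.0660)² = 0.0392;  (-2·δq/q)² = (-2×0.0500)² = 0.0100;  (1·δd/d)² = (1×0.110)² = 0.0121;  (1·δa/a)² = (1×0.0220)² = 0.000484
δQ/Q = √(0.0618) = 0.249

24.9%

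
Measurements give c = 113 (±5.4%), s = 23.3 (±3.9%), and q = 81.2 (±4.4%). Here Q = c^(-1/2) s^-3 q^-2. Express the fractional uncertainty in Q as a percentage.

Each factor contributes (exponent × relative error)² to (δQ/Q)²:
  (−½·δc/c)² = (-0.5×0.0540)² = 0.000729;  (-3·δs/s)² = (-3×0.0390)² = 0.0137;  (-2·δq/q)² = (-2×0.0440)² = 0.00774
δQ/Q = √(0.0222) = 0.149

14.9%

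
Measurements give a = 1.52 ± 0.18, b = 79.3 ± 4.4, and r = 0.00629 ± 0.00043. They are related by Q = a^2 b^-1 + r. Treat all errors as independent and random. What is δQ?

Let p = a^2·b^-1 = 0.0291. δp/p = √((2·δa/a)² + (-1·δb/b)²) = √(0.0561 + 0.00308) = 0.243, so δp = 0.00709.
Q = p + r: δQ = √(δp² + δr²) = √(5.02e-05 + 1.85e-07) = 0.00710

0.00710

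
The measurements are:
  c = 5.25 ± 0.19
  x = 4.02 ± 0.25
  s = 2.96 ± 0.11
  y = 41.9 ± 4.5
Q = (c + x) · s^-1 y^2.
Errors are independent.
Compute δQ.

1210

Let u = c + x = 9.27. δu = √(δc² + δx²) = √(0.0361 + 0.0625) = 0.314, so δu/u = 0.0339.
Q is then a monomial in u, s, y:
δQ/Q = √((δu/u)² + (-1·δs/s)² + (2·δy/y)²) = √(0.00115 + 0.00138 + 0.0461) = 0.221
Q = 5500, so δQ = 0.221 × 5500 = 1210.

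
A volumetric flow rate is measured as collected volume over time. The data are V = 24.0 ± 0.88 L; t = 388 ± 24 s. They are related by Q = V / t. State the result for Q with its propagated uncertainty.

Q is a product of powers, so relative uncertainties combine in quadrature:
  (1·δV/V)² = (1×0.0367)² = 0.00134;  (-1·δt/t)² = (-1×0.0619)² = 0.00383
δQ/Q = √(0.00517) = 0.0719
Q = 0.0619 L/s, so δQ = 0.0719 × 0.0619 = 0.00445 L/s.

0.0619 ± 0.00445 L/s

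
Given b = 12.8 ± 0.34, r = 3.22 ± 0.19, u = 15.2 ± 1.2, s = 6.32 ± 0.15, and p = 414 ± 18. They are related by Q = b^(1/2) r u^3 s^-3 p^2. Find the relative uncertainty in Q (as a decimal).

Each factor contributes (exponent × relative error)² to (δQ/Q)²:
  (½·δb/b)² = (0.5×0.0266)² = 0.000176;  (1·δr/r)² = (1×0.0590)² = 0.00348;  (3·δu/u)² = (3×0.0789)² = 0.0561;  (-3·δs/s)² = (-3×0.0237)² = 0.00507;  (2·δp/p)² = (2×0.0435)² = 0.00756
δQ/Q = √(0.0724) = 0.269

0.269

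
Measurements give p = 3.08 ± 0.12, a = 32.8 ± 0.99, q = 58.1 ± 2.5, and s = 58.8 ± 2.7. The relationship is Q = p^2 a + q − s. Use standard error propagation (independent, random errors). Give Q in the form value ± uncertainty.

Let w = p^2·a = 311. δw/w = √((2·δp/p)² + (1·δa/a)²) = √(0.00607 + 0.000911) = 0.0836, so δw = 26.0.
Q = w + q − s: δQ = √(δw² + δq² + δs²) = √(676 + 6.25 + 7.29) = 26.3
Q = 310.

310 ± 26.3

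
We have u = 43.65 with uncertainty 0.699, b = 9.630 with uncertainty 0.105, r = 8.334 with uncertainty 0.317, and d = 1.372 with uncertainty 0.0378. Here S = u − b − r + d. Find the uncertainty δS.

0.776

For a sum/difference, combine absolute errors in quadrature:
  (δu)² = 0.489;  (δb)² = 0.0110;  (δr)² = 0.100;  (δd)² = 0.00143
δS = √(0.602) = 0.776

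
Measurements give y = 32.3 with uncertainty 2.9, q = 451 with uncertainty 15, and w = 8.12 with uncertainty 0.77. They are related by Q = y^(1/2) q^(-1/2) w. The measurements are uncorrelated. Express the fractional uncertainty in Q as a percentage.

Products/powers → add relative errors in quadrature, weighted by exponent:
  (½·δy/y)² = (0.5×0.0898)² = 0.00202;  (−½·δq/q)² = (-0.5×0.0333)² = 0.000277;  (1·δw/w)² = (1×0.0948)² = 0.00899
δQ/Q = √(0.0113) = 0.106

10.6%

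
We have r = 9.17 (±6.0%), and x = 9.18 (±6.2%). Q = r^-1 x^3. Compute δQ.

16.5

Relative error in a monomial: (δQ/Q)² = Σ (nᵢ · δxᵢ/xᵢ)².
  (-1·δr/r)² = (-1×0.0600)² = 0.00360;  (3·δx/x)² = (3×0.0620)² = 0.0346
δQ/Q = √(0.0382) = 0.195
Q = 84.4, so δQ = 0.195 × 84.4 = 16.5.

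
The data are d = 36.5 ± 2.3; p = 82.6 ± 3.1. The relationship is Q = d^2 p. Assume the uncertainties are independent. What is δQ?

14500

Q is a product of powers, so relative uncertainties combine in quadrature:
  (2·δd/d)² = (2×0.0630)² = 0.0159;  (1·δp/p)² = (1×0.0375)² = 0.00141
δQ/Q = √(0.0173) = 0.131
Q = 1.1e+05, so δQ = 0.131 × 1.1e+05 = 14500.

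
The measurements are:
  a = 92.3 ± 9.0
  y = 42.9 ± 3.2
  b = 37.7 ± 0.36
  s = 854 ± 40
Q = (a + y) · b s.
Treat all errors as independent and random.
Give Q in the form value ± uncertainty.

Let u = a + y = 135. δu = √(δa² + δy²) = √(81.0 + 10.2) = 9.55, so δu/u = 0.0707.
Q is then a monomial in u, b, s:
δQ/Q = √((δu/u)² + (1·δb/b)² + (1·δs/s)²) = √(0.00499 + 9.12e-05 + 0.00219) = 0.0853
Q = 4.35e+06, so δQ = 0.0853 × 4.35e+06 = 3.71e+05.

(4.35 ± 0.371) × 10^6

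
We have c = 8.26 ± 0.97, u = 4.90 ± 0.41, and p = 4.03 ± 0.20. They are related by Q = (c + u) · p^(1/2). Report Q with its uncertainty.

26.4 ± 2.21

Let w = c + u = 13.2. δw = √(δc² + δu²) = √(0.941 + 0.168) = 1.05, so δw/w = 0.0800.
Q is then a monomial in w, p:
δQ/Q = √((δw/w)² + (½·δp/p)²) = √(0.00640 + 0.000616) = 0.0838
Q = 26.4, so δQ = 0.0838 × 26.4 = 2.21.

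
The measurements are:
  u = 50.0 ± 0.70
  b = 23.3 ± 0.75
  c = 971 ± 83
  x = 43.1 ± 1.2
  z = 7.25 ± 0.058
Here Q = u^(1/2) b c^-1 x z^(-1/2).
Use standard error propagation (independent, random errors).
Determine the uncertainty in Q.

Each factor contributes (exponent × relative error)² to (δQ/Q)²:
  (½·δu/u)² = (0.5×0.0140)² = 4.9e-05;  (1·δb/b)² = (1×0.0322)² = 0.00104;  (-1·δc/c)² = (-1×0.0855)² = 0.00731;  (1·δx/x)² = (1×0.0278)² = 0.000775;  (−½·δz/z)² = (-0.5×0.00800)² = 1.6e-05
δQ/Q = √(0.00918) = 0.0958
Q = 2.72, so δQ = 0.0958 × 2.72 = 0.260.

0.260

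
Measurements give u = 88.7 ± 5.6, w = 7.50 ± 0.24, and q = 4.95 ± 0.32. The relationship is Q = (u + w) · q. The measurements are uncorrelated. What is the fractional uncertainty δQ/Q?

0.0870

Let h = u + w = 96.2. δh = √(δu² + δw²) = √(31.4 + 0.0576) = 5.61, so δh/h = 0.0583.
Q is then a monomial in h, q:
δQ/Q = √((δh/h)² + (1·δq/q)²) = √(0.00339 + 0.00418) = 0.0870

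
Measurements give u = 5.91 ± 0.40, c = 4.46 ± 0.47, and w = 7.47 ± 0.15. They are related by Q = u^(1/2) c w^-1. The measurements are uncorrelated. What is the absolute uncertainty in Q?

0.163

Q is a product of powers, so relative uncertainties combine in quadrature:
  (½·δu/u)² = (0.5×0.0677)² = 0.00115;  (1·δc/c)² = (1×0.105)² = 0.0111;  (-1·δw/w)² = (-1×0.0201)² = 0.000403
δQ/Q = √(0.0127) = 0.112
Q = 1.45, so δQ = 0.112 × 1.45 = 0.163.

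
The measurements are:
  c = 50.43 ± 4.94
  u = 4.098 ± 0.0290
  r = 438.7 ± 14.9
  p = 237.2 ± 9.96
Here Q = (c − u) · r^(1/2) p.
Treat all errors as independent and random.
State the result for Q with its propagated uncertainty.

230200 ± 26700

Let w = c − u = 46.33. δw = √(δc² + δu²) = √(24.4 + 0.000841) = 4.94, so δw/w = 0.107.
Q is then a monomial in w, r, p:
δQ/Q = √((δw/w)² + (½·δr/r)² + (1·δp/p)²) = √(0.0114 + 0.000288 + 0.00176) = 0.116
Q = 230200, so δQ = 0.116 × 230200 = 26700.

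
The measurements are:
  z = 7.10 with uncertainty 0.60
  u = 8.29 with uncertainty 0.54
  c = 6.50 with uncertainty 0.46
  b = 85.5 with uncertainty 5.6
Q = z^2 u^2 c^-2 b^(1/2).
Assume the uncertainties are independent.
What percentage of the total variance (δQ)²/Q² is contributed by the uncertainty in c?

(δQ/Q)² = (2·δz/z)² + (2·δu/u)² + (-2·δc/c)² + (½·δb/b)²
  z term: (2×0.0845)² = 0.0286
  u term: (2×0.0651)² = 0.0170
  c term: (-2×0.0708)² = 0.0200
  b term: (0.5×0.0655)² = 0.00107
Total = 0.0666. Share from c = 0.0200/0.0666 = 0.301.

30.1%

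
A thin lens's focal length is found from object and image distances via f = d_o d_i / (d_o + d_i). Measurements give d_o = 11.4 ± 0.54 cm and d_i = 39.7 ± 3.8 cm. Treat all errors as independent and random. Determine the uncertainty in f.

0.377 cm

∂f/∂d_o = (d_i/(d_o+d_i))² = 0.604;  ∂f/∂d_i = (d_o/(d_o+d_i))² = 0.0498
δf = √((∂f/∂d_o · δd_o)² + (∂f/∂d_i · δd_i)²) = √(0.106 + 0.0358) = 0.377 cm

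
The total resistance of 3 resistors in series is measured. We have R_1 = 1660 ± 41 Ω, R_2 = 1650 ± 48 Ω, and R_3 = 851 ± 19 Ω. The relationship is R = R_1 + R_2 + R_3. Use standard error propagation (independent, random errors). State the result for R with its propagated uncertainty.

Sums and differences: (δR)² = Σ (cᵢ δxᵢ)².
  (δR_1)² = 1680;  (δR_2)² = 2300;  (δR_3)² = 361
δR = √(4350) = 65.9 Ω
R = 4160 Ω.

4160 ± 65.9 Ω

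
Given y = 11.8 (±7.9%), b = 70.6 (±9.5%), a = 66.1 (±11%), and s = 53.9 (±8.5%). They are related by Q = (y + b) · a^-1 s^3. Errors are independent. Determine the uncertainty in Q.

Let u = y + b = 82.4. δu = √(δy² + δb²) = √(0.869 + 45.0) = 6.77, so δu/u = 0.0822.
Q is then a monomial in u, a, s:
δQ/Q = √((δu/u)² + (-1·δa/a)² + (3·δs/s)²) = √(0.00675 + 0.0121 + 0.0650) = 0.290
Q = 1.95e+05, so δQ = 0.290 × 1.95e+05 = 56500.

56500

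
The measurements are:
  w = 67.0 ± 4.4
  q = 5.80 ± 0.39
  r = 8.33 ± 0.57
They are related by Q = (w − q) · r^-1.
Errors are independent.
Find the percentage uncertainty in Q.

9.95%

Let u = w − q = 61.2. δu = √(δw² + δq²) = √(19.4 + 0.152) = 4.42, so δu/u = 0.0722.
Q is then a monomial in u, r:
δQ/Q = √((δu/u)² + (-1·δr/r)²) = √(0.00521 + 0.00468) = 0.0995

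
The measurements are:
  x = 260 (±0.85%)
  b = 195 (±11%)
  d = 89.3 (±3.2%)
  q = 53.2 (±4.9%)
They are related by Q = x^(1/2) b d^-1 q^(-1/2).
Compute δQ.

0.566

Relative error in a monomial: (δQ/Q)² = Σ (nᵢ · δxᵢ/xᵢ)².
  (½·δx/x)² = (0.5×0.00850)² = 1.81e-05;  (1·δb/b)² = (1×0.110)² = 0.0121;  (-1·δd/d)² = (-1×0.0320)² = 0.00102;  (−½·δq/q)² = (-0.5×0.0490)² = 0.000600
δQ/Q = √(0.0137) = 0.117
Q = 4.83, so δQ = 0.117 × 4.83 = 0.566.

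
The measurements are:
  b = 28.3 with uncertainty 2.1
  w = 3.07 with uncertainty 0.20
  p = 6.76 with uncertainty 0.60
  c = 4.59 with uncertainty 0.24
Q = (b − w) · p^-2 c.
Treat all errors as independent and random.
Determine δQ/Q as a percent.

20.3%

Let u = b − w = 25.2. δu = √(δb² + δw²) = √(4.41 + 0.0400) = 2.11, so δu/u = 0.0836.
Q is then a monomial in u, p, c:
δQ/Q = √((δu/u)² + (-2·δp/p)² + (1·δc/c)²) = √(0.00699 + 0.0315 + 0.00273) = 0.203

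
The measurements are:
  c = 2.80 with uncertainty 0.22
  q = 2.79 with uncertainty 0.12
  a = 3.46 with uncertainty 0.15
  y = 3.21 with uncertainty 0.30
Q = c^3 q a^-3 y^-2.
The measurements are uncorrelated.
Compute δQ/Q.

0.331

Each factor contributes (exponent × relative error)² to (δQ/Q)²:
  (3·δc/c)² = (3×0.0786)² = 0.0556;  (1·δq/q)² = (1×0.0430)² = 0.00185;  (-3·δa/a)² = (-3×0.0434)² = 0.0169;  (-2·δy/y)² = (-2×0.0935)² = 0.0349
δQ/Q = √(0.109) = 0.331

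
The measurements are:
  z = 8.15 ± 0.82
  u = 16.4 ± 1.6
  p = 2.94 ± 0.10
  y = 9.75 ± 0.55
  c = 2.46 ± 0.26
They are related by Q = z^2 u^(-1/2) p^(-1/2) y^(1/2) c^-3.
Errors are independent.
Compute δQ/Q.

For a monomial Q ∝ z^2, u^(-1/2), p^(-1/2), y^(1/2), c^-3, fractional errors add in quadrature:
  (2·δz/z)² = (2×0.101)² = 0.0405;  (−½·δu/u)² = (-0.5×0.0976)² = 0.00238;  (−½·δp/p)² = (-0.5×0.0340)² = 0.000289;  (½·δy/y)² = (0.5×0.0564)² = 0.000796;  (-3·δc/c)² = (-3×0.106)² = 0.101
δQ/Q = √(0.144) = 0.380

0.380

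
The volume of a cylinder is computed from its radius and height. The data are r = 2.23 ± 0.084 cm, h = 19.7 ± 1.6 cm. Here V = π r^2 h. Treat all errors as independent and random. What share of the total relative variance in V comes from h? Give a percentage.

(δV/V)² = (2·δr/r)² + (1·δh/h)²
  r term: (2×0.0377)² = 0.00568
  h term: (1×0.0812)² = 0.00660
Total = 0.0123. Share from h = 0.00660/0.0123 = 0.538.

53.8%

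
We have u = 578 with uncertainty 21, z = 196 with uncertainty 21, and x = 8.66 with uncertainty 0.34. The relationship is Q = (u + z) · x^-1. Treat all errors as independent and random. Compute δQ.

4.91

Let w = u + z = 774. δw = √(δu² + δz²) = √(441 + 441) = 29.7, so δw/w = 0.0384.
Q is then a monomial in w, x:
δQ/Q = √((δw/w)² + (-1·δx/x)²) = √(0.00147 + 0.00154) = 0.0549
Q = 89.4, so δQ = 0.0549 × 89.4 = 4.91.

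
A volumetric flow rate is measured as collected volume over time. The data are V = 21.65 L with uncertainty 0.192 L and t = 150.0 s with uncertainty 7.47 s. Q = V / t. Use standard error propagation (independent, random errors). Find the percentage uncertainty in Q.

5.06%

Relative error in a monomial: (δQ/Q)² = Σ (nᵢ · δxᵢ/xᵢ)².
  (1·δV/V)² = (1×0.00887)² = 7.86e-05;  (-1·δt/t)² = (-1×0.0498)² = 0.00248
δQ/Q = √(0.00256) = 0.0506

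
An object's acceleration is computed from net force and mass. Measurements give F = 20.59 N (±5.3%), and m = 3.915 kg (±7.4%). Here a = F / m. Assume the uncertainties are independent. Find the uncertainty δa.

0.479 m/s^2

Products/powers → add relative errors in quadrature, weighted by exponent:
  (1·δF/F)² = (1×0.0530)² = 0.00281;  (-1·δm/m)² = (-1×0.0740)² = 0.00548
δa/a = √(0.00829) = 0.0910
a = 5.259 m/s^2, so δa = 0.0910 × 5.259 = 0.479 m/s^2.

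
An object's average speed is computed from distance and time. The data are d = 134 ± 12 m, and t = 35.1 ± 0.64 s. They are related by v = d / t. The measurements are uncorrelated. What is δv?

Since v is a product/quotient, work with relative uncertainties:
  (1·δd/d)² = (1×0.0896)² = 0.00802;  (-1·δt/t)² = (-1×0.0182)² = 0.000332
δv/v = √(0.00835) = 0.0914
v = 3.82 m/s, so δv = 0.0914 × 3.82 = 0.349 m/s.

0.349 m/s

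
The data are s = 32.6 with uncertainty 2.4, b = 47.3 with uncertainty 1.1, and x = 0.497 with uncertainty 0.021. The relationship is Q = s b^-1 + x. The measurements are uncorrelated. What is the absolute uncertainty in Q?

Let p = s·b^-1 = 0.689. δp/p = √((1·δs/s)² + (-1·δb/b)²) = √(0.00542 + 0.000541) = 0.0772, so δp = 0.0532.
Q = p + x: δQ = √(δp² + δx²) = √(0.00283 + 0.000441) = 0.0572

0.0572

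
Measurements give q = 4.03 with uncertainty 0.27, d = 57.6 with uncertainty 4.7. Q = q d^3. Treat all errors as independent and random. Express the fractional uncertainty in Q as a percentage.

25.4%

Each factor contributes (exponent × relative error)² to (δQ/Q)²:
  (1·δq/q)² = (1×0.0670)² = 0.00449;  (3·δd/d)² = (3×0.0816)² = 0.0599
δQ/Q = √(0.0644) = 0.254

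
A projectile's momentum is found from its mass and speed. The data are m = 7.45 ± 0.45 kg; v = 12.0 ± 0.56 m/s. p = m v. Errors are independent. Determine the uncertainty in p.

For a monomial p ∝ m, v, fractional errors add in quadrature:
  (1·δm/m)² = (1×0.0604)² = 0.00365;  (1·δv/v)² = (1×0.0467)² = 0.00218
δp/p = √(0.00583) = 0.0763
p = 89.4 kg·m/s, so δp = 0.0763 × 89.4 = 6.82 kg·m/s.

6.82 kg·m/s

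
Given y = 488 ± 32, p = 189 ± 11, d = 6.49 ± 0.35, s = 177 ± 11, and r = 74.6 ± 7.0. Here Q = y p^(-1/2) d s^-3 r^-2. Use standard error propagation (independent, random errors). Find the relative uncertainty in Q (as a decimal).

Q is a product of powers, so relative uncertainties combine in quadrature:
  (1·δy/y)² = (1×0.0656)² = 0.00430;  (−½·δp/p)² = (-0.5×0.0582)² = 0.000847;  (1·δd/d)² = (1×0.0539)² = 0.00291;  (-3·δs/s)² = (-3×0.0621)² = 0.0348;  (-2·δr/r)² = (-2×0.0938)² = 0.0352
δQ/Q = √(0.0780) = 0.279

0.279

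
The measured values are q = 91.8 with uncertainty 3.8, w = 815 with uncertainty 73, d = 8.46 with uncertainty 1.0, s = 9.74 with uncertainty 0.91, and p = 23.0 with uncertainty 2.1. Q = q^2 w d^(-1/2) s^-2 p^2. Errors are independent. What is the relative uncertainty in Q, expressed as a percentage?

Each factor contributes (exponent × relative error)² to (δQ/Q)²:
  (2·δq/q)² = (2×0.0414)² = 0.00685;  (1·δw/w)² = (1×0.0896)² = 0.00802;  (−½·δd/d)² = (-0.5×0.118)² = 0.00349;  (-2·δs/s)² = (-2×0.0934)² = 0.0349;  (2·δp/p)² = (2×0.0913)² = 0.0333
δQ/Q = √(0.0866) = 0.294

29.4%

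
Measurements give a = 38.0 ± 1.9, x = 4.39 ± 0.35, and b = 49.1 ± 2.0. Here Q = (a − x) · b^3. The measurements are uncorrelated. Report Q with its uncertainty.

Let u = a − x = 33.6. δu = √(δa² + δx²) = √(3.61 + 0.122) = 1.93, so δu/u = 0.0575.
Q is then a monomial in u, b:
δQ/Q = √((δu/u)² + (3·δb/b)²) = √(0.00330 + 0.0149) = 0.135
Q = 3.98e+06, so δQ = 0.135 × 3.98e+06 = 5.37e+05.

(3.98 ± 0.537) × 10^6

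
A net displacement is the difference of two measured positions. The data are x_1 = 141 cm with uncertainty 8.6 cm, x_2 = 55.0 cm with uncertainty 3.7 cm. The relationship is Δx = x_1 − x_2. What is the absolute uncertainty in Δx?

9.36 cm

Sums and differences: (δΔx)² = Σ (cᵢ δxᵢ)².
  (δx_1)² = 74.0;  (δx_2)² = 13.7
δΔx = √(87.6) = 9.36 cm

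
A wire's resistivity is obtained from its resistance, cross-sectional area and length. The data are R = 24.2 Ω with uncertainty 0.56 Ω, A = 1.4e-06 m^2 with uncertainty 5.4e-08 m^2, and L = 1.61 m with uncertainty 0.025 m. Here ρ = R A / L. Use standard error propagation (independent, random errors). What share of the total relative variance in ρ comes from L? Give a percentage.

10.6%

(δρ/ρ)² = (1·δR/R)² + (1·δA/A)² + (-1·δL/L)²
  R term: (1×0.0231)² = 0.000535
  A term: (1×0.0386)² = 0.00149
  L term: (-1×0.0155)² = 0.000241
Total = 0.00226. Share from L = 0.000241/0.00226 = 0.106.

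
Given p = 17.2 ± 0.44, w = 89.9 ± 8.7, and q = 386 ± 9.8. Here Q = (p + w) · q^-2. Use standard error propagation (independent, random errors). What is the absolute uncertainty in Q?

Let u = p + w = 107. δu = √(δp² + δw²) = √(0.194 + 75.7) = 8.71, so δu/u = 0.0813.
Q is then a monomial in u, q:
δQ/Q = √((δu/u)² + (-2·δq/q)²) = √(0.00662 + 0.00258) = 0.0959
Q = 0.000719, so δQ = 0.0959 × 0.000719 = 6.89e-05.

6.89e-05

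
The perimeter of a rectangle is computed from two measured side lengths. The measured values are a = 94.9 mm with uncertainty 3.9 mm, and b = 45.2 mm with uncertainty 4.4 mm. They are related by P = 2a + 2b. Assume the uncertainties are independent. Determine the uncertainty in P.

11.8 mm

For a sum/difference, combine absolute errors in quadrature:
  (2·δa)² = 60.8;  (2·δb)² = 77.4
δP = √(138) = 11.8 mm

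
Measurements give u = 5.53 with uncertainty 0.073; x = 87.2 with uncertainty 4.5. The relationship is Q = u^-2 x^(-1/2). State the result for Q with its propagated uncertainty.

0.00350 ± 0.000129

For a monomial Q ∝ u^-2, x^(-1/2), fractional errors add in quadrature:
  (-2·δu/u)² = (-2×0.0132)² = 0.000697;  (−½·δx/x)² = (-0.5×0.0516)² = 0.000666
δQ/Q = √(0.00136) = 0.0369
Q = 0.00350, so δQ = 0.0369 × 0.00350 = 0.000129.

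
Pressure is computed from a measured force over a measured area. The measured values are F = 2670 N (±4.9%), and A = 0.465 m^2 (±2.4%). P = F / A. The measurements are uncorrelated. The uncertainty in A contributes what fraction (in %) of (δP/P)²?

(δP/P)² = (1·δF/F)² + (-1·δA/A)²
  F term: (1×0.0490)² = 0.00240
  A term: (-1×0.0240)² = 0.000576
Total = 0.00298. Share from A = 0.000576/0.00298 = 0.193.

19.3%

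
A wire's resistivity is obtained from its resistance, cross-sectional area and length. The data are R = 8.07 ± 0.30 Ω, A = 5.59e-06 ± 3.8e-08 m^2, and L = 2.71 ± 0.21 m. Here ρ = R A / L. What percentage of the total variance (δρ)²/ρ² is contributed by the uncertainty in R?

18.6%

(δρ/ρ)² = (1·δR/R)² + (1·δA/A)² + (-1·δL/L)²
  R term: (1×0.0372)² = 0.00138
  A term: (1×0.00680)² = 4.62e-05
  L term: (-1×0.0775)² = 0.00600
Total = 0.00743. Share from R = 0.00138/0.00743 = 0.186.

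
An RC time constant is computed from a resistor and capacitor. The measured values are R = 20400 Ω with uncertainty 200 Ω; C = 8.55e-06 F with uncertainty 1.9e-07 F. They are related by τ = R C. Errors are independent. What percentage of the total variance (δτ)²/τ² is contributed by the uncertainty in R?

(δτ/τ)² = (1·δR/R)² + (1·δC/C)²
  R term: (1×0.00980)² = 9.61e-05
  C term: (1×0.0222)² = 0.000494
Total = 0.000590. Share from R = 9.61e-05/0.000590 = 0.163.

16.3%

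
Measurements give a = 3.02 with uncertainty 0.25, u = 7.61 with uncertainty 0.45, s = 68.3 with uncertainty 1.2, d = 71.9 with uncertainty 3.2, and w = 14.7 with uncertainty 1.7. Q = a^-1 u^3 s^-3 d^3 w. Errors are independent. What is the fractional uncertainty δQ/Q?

0.269

Products/powers → add relative errors in quadrature, weighted by exponent:
  (-1·δa/a)² = (-1×0.0828)² = 0.00685;  (3·δu/u)² = (3×0.0591)² = 0.0315;  (-3·δs/s)² = (-3×0.0176)² = 0.00278;  (3·δd/d)² = (3×0.0445)² = 0.0178;  (1·δw/w)² = (1×0.116)² = 0.0134
δQ/Q = √(0.0723) = 0.269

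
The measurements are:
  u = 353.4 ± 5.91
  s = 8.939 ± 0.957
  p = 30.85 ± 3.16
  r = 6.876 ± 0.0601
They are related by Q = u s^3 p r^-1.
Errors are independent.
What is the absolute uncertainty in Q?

Products/powers → add relative errors in quadrature, weighted by exponent:
  (1·δu/u)² = (1×0.0167)² = 0.000280;  (3·δs/s)² = (3×0.107)² = 0.103;  (1·δp/p)² = (1×0.102)² = 0.0105;  (-1·δr/r)² = (-1×0.00874)² = 7.64e-05
δQ/Q = √(0.114) = 0.338
Q = 1.133e+06, so δQ = 0.338 × 1.133e+06 = 3.82e+05.

3.82e+05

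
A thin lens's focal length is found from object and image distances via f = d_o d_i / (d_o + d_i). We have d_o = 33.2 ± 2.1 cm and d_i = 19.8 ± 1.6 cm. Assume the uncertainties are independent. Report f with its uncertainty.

∂f/∂d_o = (d_i/(d_o+d_i))² = 0.140;  ∂f/∂d_i = (d_o/(d_o+d_i))² = 0.392
δf = √((∂f/∂d_o · δd_o)² + (∂f/∂d_i · δd_i)²) = √(0.0859 + 0.394) = 0.693 cm
f = 12.4 cm.

12.4 ± 0.693 cm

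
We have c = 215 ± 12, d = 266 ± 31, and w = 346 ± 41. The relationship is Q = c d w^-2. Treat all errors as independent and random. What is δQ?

For a monomial Q ∝ c, d, w^-2, fractional errors add in quadrature:
  (1·δc/c)² = (1×0.0558)² = 0.00312;  (1·δd/d)² = (1×0.117)² = 0.0136;  (-2·δw/w)² = (-2×0.118)² = 0.0562
δQ/Q = √(0.0729) = 0.270
Q = 0.478, so δQ = 0.270 × 0.478 = 0.129.

0.129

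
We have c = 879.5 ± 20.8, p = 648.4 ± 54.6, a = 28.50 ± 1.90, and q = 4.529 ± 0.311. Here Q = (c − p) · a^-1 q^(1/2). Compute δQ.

4.55

Let u = c − p = 231.1. δu = √(δc² + δp²) = √(433 + 2980) = 58.4, so δu/u = 0.253.
Q is then a monomial in u, a, q:
δQ/Q = √((δu/u)² + (-1·δa/a)² + (½·δq/q)²) = √(0.0639 + 0.00444 + 0.00118) = 0.264
Q = 17.26, so δQ = 0.264 × 17.26 = 4.55.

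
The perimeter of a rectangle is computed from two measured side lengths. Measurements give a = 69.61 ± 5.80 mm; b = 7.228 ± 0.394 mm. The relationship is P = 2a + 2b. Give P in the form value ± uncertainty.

153.7 ± 11.6 mm

Absolute uncertainties add in quadrature for a linear combination:
  (2·δa)² = 135;  (2·δb)² = 0.621
δP = √(135) = 11.6 mm
P = 153.7 mm.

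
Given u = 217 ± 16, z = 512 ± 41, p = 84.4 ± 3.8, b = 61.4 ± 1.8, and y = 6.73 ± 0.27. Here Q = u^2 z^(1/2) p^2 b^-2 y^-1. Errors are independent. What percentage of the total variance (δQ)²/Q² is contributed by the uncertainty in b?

(δQ/Q)² = (2·δu/u)² + (½·δz/z)² + (2·δp/p)² + (-2·δb/b)² + (-1·δy/y)²
  u term: (2×0.0737)² = 0.0217
  z term: (0.5×0.0801)² = 0.00160
  p term: (2×0.0450)² = 0.00811
  b term: (-2×0.0293)² = 0.00344
  y term: (-1×0.0401)² = 0.00161
Total = 0.0365. Share from b = 0.00344/0.0365 = 0.0942.

9.42%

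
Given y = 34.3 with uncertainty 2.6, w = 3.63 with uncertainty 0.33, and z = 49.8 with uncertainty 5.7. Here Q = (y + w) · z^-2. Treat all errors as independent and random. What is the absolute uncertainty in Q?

Let u = y + w = 37.9. δu = √(δy² + δw²) = √(6.76 + 0.109) = 2.62, so δu/u = 0.0691.
Q is then a monomial in u, z:
δQ/Q = √((δu/u)² + (-2·δz/z)²) = √(0.00477 + 0.0524) = 0.239
Q = 0.0153, so δQ = 0.239 × 0.0153 = 0.00366.

0.00366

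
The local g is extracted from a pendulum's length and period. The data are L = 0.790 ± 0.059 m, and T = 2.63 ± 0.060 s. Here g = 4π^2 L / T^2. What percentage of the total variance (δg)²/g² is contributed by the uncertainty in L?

72.8%

(δg/g)² = (1·δL/L)² + (-2·δT/T)²
  L term: (1×0.0747)² = 0.00558
  T term: (-2×0.0228)² = 0.00208
Total = 0.00766. Share from L = 0.00558/0.00766 = 0.728.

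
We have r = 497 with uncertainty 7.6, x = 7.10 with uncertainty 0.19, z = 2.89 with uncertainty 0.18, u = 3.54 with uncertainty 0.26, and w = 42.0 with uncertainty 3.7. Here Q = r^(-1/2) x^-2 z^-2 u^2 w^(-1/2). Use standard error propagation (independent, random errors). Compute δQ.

4.22e-05

Relative error in a monomial: (δQ/Q)² = Σ (nᵢ · δxᵢ/xᵢ)².
  (−½·δr/r)² = (-0.5×0.0153)² = 5.85e-05;  (-2·δx/x)² = (-2×0.0268)² = 0.00286;  (-2·δz/z)² = (-2×0.0623)² = 0.0155;  (2·δu/u)² = (2×0.0734)² = 0.0216;  (−½·δw/w)² = (-0.5×0.0881)² = 0.00194
δQ/Q = √(0.0420) = 0.205
Q = 0.000206, so δQ = 0.205 × 0.000206 = 4.22e-05.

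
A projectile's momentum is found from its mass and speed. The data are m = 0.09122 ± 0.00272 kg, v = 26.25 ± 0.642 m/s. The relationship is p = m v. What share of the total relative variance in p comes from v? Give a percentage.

(δp/p)² = (1·δm/m)² + (1·δv/v)²
  m term: (1×0.0298)² = 0.000889
  v term: (1×0.0245)² = 0.000598
Total = 0.00149. Share from v = 0.000598/0.00149 = 0.402.

40.2%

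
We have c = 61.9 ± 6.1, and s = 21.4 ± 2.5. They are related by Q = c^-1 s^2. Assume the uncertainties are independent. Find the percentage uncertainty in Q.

25.4%

Relative error in a monomial: (δQ/Q)² = Σ (nᵢ · δxᵢ/xᵢ)².
  (-1·δc/c)² = (-1×0.0985)² = 0.00971;  (2·δs/s)² = (2×0.117)² = 0.0546
δQ/Q = √(0.0643) = 0.254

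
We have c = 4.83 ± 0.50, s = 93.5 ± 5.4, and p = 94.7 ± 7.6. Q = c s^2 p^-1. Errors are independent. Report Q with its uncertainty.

Relative error in a monomial: (δQ/Q)² = Σ (nᵢ · δxᵢ/xᵢ)².
  (1·δc/c)² = (1×0.104)² = 0.0107;  (2·δs/s)² = (2×0.0578)² = 0.0133;  (-1·δp/p)² = (-1×0.0803)² = 0.00644
δQ/Q = √(0.0305) = 0.175
Q = 446, so δQ = 0.175 × 446 = 77.9.

446 ± 77.9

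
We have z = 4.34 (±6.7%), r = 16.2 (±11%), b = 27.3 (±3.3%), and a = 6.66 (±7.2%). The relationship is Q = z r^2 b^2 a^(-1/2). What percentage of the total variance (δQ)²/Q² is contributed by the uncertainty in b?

7.44%

(δQ/Q)² = (1·δz/z)² + (2·δr/r)² + (2·δb/b)² + (−½·δa/a)²
  z term: (1×0.0670)² = 0.00449
  r term: (2×0.110)² = 0.0484
  b term: (2×0.0330)² = 0.00436
  a term: (-0.5×0.0720)² = 0.00130
Total = 0.0585. Share from b = 0.00436/0.0585 = 0.0744.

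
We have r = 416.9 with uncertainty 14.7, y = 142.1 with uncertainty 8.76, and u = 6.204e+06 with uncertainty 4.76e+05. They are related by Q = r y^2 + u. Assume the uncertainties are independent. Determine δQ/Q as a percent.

Let p = r·y^2 = 8.418e+06. δp/p = √((1·δr/r)² + (2·δy/y)²) = √(0.00124 + 0.0152) = 0.128, so δp = 1.08e+06.
Q = p + u: δQ = √(δp² + δu²) = √(1.17e+12 + 2.27e+11) = 1.18e+06
Q = 1.462e+07, so δQ/Q = 1.18e+06/1.462e+07 = 0.0807.

8.07%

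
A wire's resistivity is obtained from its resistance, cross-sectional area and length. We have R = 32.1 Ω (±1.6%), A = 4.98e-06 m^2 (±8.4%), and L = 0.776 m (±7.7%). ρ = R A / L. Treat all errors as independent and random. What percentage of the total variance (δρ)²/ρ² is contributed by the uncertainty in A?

(δρ/ρ)² = (1·δR/R)² + (1·δA/A)² + (-1·δL/L)²
  R term: (1×0.0160)² = 0.000256
  A term: (1×0.0840)² = 0.00706
  L term: (-1×0.0770)² = 0.00593
Total = 0.0132. Share from A = 0.00706/0.0132 = 0.533.

53.3%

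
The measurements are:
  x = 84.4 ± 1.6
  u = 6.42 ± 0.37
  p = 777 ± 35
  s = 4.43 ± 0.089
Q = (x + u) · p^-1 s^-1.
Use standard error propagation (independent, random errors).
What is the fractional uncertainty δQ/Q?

0.0525

Let w = x + u = 90.8. δw = √(δx² + δu²) = √(2.56 + 0.137) = 1.64, so δw/w = 0.0181.
Q is then a monomial in w, p, s:
δQ/Q = √((δw/w)² + (-1·δp/p)² + (-1·δs/s)²) = √(0.000327 + 0.00203 + 0.000404) = 0.0525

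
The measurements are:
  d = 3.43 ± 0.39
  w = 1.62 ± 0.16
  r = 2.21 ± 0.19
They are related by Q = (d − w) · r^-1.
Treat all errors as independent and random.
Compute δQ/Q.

0.248

Let u = d − w = 1.81. δu = √(δd² + δw²) = √(0.152 + 0.0256) = 0.422, so δu/u = 0.233.
Q is then a monomial in u, r:
δQ/Q = √((δu/u)² + (-1·δr/r)²) = √(0.0542 + 0.00739) = 0.248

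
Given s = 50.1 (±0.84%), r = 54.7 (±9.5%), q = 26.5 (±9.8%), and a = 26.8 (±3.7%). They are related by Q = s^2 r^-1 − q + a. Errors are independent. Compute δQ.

Let p = s^2·r^-1 = 45.9. δp/p = √((2·δs/s)² + (-1·δr/r)²) = √(0.000282 + 0.00903) = 0.0965, so δp = 4.43.
Q = p − q + a: δQ = √(δp² + δq² + δa²) = √(19.6 + 6.74 + 0.983) = 5.23

5.23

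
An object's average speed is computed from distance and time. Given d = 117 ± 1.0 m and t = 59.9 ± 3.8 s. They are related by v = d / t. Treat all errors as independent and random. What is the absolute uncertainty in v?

0.125 m/s

Each factor contributes (exponent × relative error)² to (δv/v)²:
  (1·δd/d)² = (1×0.00855)² = 7.31e-05;  (-1·δt/t)² = (-1×0.0634)² = 0.00402
δv/v = √(0.00410) = 0.0640
v = 1.95 m/s, so δv = 0.0640 × 1.95 = 0.125 m/s.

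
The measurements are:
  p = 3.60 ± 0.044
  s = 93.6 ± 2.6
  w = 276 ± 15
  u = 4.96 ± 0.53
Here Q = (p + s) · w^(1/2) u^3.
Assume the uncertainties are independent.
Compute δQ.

Let h = p + s = 97.2. δh = √(δp² + δs²) = √(0.00194 + 6.76) = 2.60, so δh/h = 0.0268.
Q is then a monomial in h, w, u:
δQ/Q = √((δh/h)² + (½·δw/w)² + (3·δu/u)²) = √(0.000716 + 0.000738 + 0.103) = 0.323
Q = 1.97e+05, so δQ = 0.323 × 1.97e+05 = 63600.

63600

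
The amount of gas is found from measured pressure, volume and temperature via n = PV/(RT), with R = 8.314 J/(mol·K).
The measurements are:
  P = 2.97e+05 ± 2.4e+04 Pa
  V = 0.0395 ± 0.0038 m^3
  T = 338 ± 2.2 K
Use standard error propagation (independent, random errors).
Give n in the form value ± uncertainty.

For a monomial n ∝ P, V, T^-1, fractional errors add in quadrature:
  (1·δP/P)² = (1×0.0808)² = 0.00653;  (1·δV/V)² = (1×0.0962)² = 0.00925;  (-1·δT/T)² = (-1×0.00651)² = 4.24e-05
δn/n = √(0.0158) = 0.126
n = 4.17 mol, so δn = 0.126 × 4.17 = 0.525 mol.

4.17 ± 0.525 mol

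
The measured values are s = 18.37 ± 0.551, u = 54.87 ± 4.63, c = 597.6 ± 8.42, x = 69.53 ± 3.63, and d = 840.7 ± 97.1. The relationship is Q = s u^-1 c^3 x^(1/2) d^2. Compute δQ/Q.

0.253

Products/powers → add relative errors in quadrature, weighted by exponent:
  (1·δs/s)² = (1×0.0300)² = 0.000900;  (-1·δu/u)² = (-1×0.0844)² = 0.00712;  (3·δc/c)² = (3×0.0141)² = 0.00179;  (½·δx/x)² = (0.5×0.0522)² = 0.000681;  (2·δd/d)² = (2×0.115)² = 0.0534
δQ/Q = √(0.0638) = 0.253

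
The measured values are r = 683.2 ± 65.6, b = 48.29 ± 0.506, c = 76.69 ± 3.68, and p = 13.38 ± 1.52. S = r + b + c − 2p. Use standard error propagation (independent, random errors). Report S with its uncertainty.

781.4 ± 65.8

Each term contributes (cᵢ δxᵢ)² to (δS)²:
  (δr)² = 4300;  (δb)² = 0.256;  (δc)² = 13.5;  (2·δp)² = 9.24
δS = √(4330) = 65.8
S = 781.4.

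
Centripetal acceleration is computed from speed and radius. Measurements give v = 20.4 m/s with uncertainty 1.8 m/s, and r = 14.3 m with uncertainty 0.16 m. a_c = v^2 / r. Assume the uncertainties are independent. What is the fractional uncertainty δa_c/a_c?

Since a_c is a product/quotient, work with relative uncertainties:
  (2·δv/v)² = (2×0.0882)² = 0.0311;  (-1·δr/r)² = (-1×0.0112)² = 0.000125
δa_c/a_c = √(0.0313) = 0.177

0.177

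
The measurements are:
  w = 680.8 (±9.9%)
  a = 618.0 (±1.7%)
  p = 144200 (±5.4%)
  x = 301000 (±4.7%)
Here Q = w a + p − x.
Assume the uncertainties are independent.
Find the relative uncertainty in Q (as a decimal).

Let h = w·a = 420700. δh/h = √((1·δw/w)² + (1·δa/a)²) = √(0.00980 + 0.000289) = 0.100, so δh = 42300.
Q = h + p − x: δQ = √(δh² + δp² + δx²) = √(1.79e+09 + 6.06e+07 + 2e+08) = 45200
Q = 263900, so δQ/Q = 45200/263900 = 0.171.

0.171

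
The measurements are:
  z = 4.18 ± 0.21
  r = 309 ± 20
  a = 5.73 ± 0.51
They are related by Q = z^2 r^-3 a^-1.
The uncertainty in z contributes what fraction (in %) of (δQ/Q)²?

(δQ/Q)² = (2·δz/z)² + (-3·δr/r)² + (-1·δa/a)²
  z term: (2×0.0502)² = 0.0101
  r term: (-3×0.0647)² = 0.0377
  a term: (-1×0.0890)² = 0.00792
Total = 0.0557. Share from z = 0.0101/0.0557 = 0.181.

18.1%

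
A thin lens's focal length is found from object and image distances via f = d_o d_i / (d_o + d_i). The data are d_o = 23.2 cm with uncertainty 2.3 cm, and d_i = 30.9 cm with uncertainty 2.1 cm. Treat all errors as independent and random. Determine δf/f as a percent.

∂f/∂d_o = (d_i/(d_o+d_i))² = 0.326;  ∂f/∂d_i = (d_o/(d_o+d_i))² = 0.184
δf = √((∂f/∂d_o · δd_o)² + (∂f/∂d_i · δd_i)²) = √(0.563 + 0.149) = 0.844 cm
f = 13.3 cm, so δf/f = 0.844/13.3 = 0.0637.

6.37%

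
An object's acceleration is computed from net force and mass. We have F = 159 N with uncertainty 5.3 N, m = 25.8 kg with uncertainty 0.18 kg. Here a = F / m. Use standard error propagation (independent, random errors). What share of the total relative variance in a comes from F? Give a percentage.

(δa/a)² = (1·δF/F)² + (-1·δm/m)²
  F term: (1×0.0333)² = 0.00111
  m term: (-1×0.00698)² = 4.87e-05
Total = 0.00116. Share from F = 0.00111/0.00116 = 0.958.

95.8%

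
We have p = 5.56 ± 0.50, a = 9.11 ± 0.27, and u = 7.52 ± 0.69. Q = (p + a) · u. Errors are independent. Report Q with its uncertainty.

Let w = p + a = 14.7. δw = √(δp² + δa²) = √(0.250 + 0.0729) = 0.568, so δw/w = 0.0387.
Q is then a monomial in w, u:
δQ/Q = √((δw/w)² + (1·δu/u)²) = √(0.00150 + 0.00842) = 0.0996
Q = 110, so δQ = 0.0996 × 110 = 11.0.

110 ± 11.0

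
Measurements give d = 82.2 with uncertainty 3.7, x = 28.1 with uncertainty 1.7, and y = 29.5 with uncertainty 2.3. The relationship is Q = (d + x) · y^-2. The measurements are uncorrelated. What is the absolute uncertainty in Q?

0.0203

Let u = d + x = 110. δu = √(δd² + δx²) = √(13.7 + 2.89) = 4.07, so δu/u = 0.0369.
Q is then a monomial in u, y:
δQ/Q = √((δu/u)² + (-2·δy/y)²) = √(0.00136 + 0.0243) = 0.160
Q = 0.127, so δQ = 0.160 × 0.127 = 0.0203.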